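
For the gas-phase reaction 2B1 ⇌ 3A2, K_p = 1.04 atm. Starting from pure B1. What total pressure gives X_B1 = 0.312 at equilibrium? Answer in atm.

P = 5.55 atm

Take 1 mol B1 as basis and let X be its fractional conversion, so ξ = 0.5X.
Mole table: n_B1 = 1 − X; n_A2 = 1.5X.
n_T = Σnᵢ = 1 + 0.5X.
K_p = p_A2^3 / (p_B1^2) with p_i = (n_i/n_T)·P.
At X = 0.312: the mole-fraction product g(X) = Π y_i^ν_i = 0.1873. Since K_p = g(X)·P^{1}, P = (K_p/g)^(1/1) = (1.04/0.1873)^(1/1) = 5.55 atm.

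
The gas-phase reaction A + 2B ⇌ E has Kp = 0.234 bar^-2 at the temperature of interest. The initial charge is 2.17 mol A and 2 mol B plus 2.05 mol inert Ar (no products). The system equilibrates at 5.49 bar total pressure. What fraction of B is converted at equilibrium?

Basis: 2 mol B initially; let X = conversion of B. Extent ξ = X.
Moles: n_A = 2.17 − X; n_B = 2 − 2X; n_E = X; n_I = 2.05 (inert).
n_T = Σnᵢ = 6.22 − 2X.
With p_i = (n_i/n_T)P, Kp = p_E / (p_A p_B^2).
This yields a degree-3 equation in X; solving on (0,1), X = 0.475.

X = 0.475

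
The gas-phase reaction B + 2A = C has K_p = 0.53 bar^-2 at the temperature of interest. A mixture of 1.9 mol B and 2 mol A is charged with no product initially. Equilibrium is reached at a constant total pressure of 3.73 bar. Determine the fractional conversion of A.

Let X = conversion of A (basis 2 mol A); extent of reaction ξ = X.
Moles: n_B = 1.9 − X; n_A = 2 − 2X; n_C = X.
Summing: n_T = 3.9 − 2X.
y_i = n_i/n_T, p_i = y_i·P. K_p = p_C / (p_B p_A^2).
Setting this equal to 0.53 bar^-2 and taking the physical root (0 < X < 1) gives X = 0.654.

X = 0.654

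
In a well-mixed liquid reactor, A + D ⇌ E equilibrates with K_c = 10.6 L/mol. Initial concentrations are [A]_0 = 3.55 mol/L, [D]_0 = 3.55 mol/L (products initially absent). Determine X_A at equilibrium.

X = 0.850

Let X = conversion of A; extent ξ = 3.55·X mol/L.
Concentrations: [A] = 3.55 − 3.55X; [D] = 3.55 − 3.55X; [E] = 3.55X.
K_c = [E] / ([A] [D]).
Equating to 10.6 L/mol: the physical root is X = 0.850.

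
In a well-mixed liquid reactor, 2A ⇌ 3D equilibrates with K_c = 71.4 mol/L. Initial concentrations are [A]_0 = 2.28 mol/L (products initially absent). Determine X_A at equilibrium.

Let X = conversion of A; extent ξ = 2.28X/2 mol/L.
Concentrations: [A] = 2.28 − 2.28X; [D] = 3.42X.
K_c = [D]^3 / ([A]^2).
Solving K_c = 71.4 for X ∈ (0,1): X = 0.776.

X = 0.776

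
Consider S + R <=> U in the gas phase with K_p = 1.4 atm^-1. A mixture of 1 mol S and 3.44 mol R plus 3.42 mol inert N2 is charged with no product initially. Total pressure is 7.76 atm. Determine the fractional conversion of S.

X = 0.802

Basis: 1 mol S initially; let X = conversion of S. Extent ξ = X.
Mole table: n_S = 1 − X; n_R = 3.44 − X; n_U = X; n_I = 3.42 (inert).
n_T = Σnᵢ = 7.86 − X.
With p_i = (n_i/n_T)P, K_p = p_U / (p_S p_R).
Setting this equal to 1.4 atm^-1 and taking the physical root (0 < X < 1) gives X = 0.802.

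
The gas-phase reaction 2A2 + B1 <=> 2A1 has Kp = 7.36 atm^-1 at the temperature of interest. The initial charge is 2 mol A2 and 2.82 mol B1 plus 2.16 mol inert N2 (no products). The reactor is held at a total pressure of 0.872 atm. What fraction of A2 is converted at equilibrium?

Take 2 mol A2 as basis and let X be its fractional conversion, so ξ = X.
Moles: n_A2 = 2 − 2X; n_B1 = 2.82 − X; n_A1 = 2X; n_I = 2.16 (inert).
Summing: n_T = 6.98 − X.
With p_i = (n_i/n_T)P, Kp = p_A1^2 / (p_A2^2 p_B1).
This yields a degree-3 equation in X; solving on (0,1), X = 0.599.

X = 0.599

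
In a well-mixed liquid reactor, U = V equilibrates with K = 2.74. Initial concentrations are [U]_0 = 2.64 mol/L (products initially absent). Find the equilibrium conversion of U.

X = 0.733

Let X = conversion of U; extent ξ = 2.64·X mol/L.
Concentrations: [U] = 2.64 − 2.64X; [V] = 2.64X.
K = [V] / ([U]).
Solving K = 2.74 for X ∈ (0,1): X = 0.733.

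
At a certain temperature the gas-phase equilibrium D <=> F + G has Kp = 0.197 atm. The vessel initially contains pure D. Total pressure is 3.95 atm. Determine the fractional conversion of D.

Let X = conversion of D (basis 1 mol D); extent of reaction ξ = X.
At extent ξ: n_D = 1 − X; n_F = X; n_G = X.
Total moles n_T = 1 + X.
Mole fractions y_i = n_i/n_T; Kp = p_F p_G / (p_D) with p_i = y_i·P.
Substituting and setting equal to 0.197 atm gives a polynomial in X; the root in (0,1) is X = 0.218.

X = 0.218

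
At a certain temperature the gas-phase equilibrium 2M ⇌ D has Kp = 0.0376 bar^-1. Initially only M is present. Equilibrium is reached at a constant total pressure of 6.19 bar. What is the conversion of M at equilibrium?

X = 0.280

Take 1 mol M as basis and let X be its fractional conversion, so ξ = 0.5X.
Moles: n_M = 1 − X; n_D = 0.5X.
n_T = Σnᵢ = 1 − 0.5X.
y_i = n_i/n_T, p_i = y_i·P. Kp = p_D / (p_M^2).
Substituting and setting equal to 0.0376 bar^-1 gives a polynomial in X; the root in (0,1) is X = 0.280.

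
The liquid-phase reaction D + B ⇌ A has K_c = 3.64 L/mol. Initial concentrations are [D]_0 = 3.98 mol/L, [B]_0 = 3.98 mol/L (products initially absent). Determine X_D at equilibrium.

X = 0.770

Let X = conversion of D; extent ξ = 3.98·X mol/L.
Concentrations: [D] = 3.98 − 3.98X; [B] = 3.98 − 3.98X; [A] = 3.98X.
K_c = [A] / ([D] [B]).
This equals 3.64 at X = 0.770 (the root in 0 < X < 1).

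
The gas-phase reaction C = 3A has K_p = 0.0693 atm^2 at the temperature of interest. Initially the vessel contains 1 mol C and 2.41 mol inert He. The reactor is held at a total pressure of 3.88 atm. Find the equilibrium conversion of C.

Basis: 1 mol C initially; let X = conversion of C. Extent ξ = X.
At extent ξ: n_C = 1 − X; n_A = 3X; n_I = 2.41 (inert).
Total moles n_T = 3.41 + 2X.
With p_i = (n_i/n_T)P, K_p = p_A^3 / (p_C).
Equating to 0.0693 atm^2 and solving on 0 < X < 1: X = 0.126.

X = 0.126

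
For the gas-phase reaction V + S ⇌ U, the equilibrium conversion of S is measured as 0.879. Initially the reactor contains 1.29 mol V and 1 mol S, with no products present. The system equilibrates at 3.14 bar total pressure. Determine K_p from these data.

Let X = conversion of S (basis 1 mol S); extent of reaction ξ = X.
At extent ξ: n_V = 1.29 − X; n_S = 1 − X; n_U = X.
Summing: n_T = 2.29 − X.
At X = 0.879: n_V = 0.411, n_S = 0.121, n_U = 0.879, n_T = 1.41.
p_i = (n_i/n_T)·P. K_p = p_U / (p_V p_S) = 7.94 bar^-1.

K_p = 7.94 bar^-1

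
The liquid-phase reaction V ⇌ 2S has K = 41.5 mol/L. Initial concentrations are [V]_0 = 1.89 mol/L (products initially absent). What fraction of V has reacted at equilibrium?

X = 0.864

Let X = conversion of V; extent ξ = 1.89·X mol/L.
Concentrations: [V] = 1.89 − 1.89X; [S] = 3.78X.
K = [S]^2 / ([V]).
Solving K = 41.5 for X ∈ (0,1): X = 0.864.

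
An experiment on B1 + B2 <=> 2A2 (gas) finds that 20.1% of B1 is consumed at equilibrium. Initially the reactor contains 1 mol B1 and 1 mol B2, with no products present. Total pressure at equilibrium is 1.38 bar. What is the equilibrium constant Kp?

Let X = conversion of B1 (basis 1 mol B1); extent of reaction ξ = X.
Mole table: n_B1 = 1 − X; n_B2 = 1 − X; n_A2 = 2X.
Since Δν = 0, n_T = 2 throughout.
At X = 0.201: n_B1 = 0.799, n_B2 = 0.799, n_A2 = 0.402, n_T = 2.
p_i = (n_i/n_T)·P. Kp = p_A2^2 / (p_B1 p_B2) = 0.253.

Kp = 0.253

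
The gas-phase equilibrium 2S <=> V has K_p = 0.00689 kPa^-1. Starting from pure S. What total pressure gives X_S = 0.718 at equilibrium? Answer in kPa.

Basis: 1 mol S initially; let X = conversion of S. Extent ξ = 0.5X.
At extent ξ: n_S = 1 − X; n_V = 0.5X.
Summing: n_T = 1 − 0.5X.
K_p = p_V / (p_S^2) with p_i = (n_i/n_T)·P.
At X = 0.718: the mole-fraction product g(X) = Π y_i^ν_i = 2.894. Since K_p = g(X)·P^{-1}, P = (g/K_p)^(1/1) = (2.894/0.00689)^(1/1) = 420 kPa.

P = 420 kPa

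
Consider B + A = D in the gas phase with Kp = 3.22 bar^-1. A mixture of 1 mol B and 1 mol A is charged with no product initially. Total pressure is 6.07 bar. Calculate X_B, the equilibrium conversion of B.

X = 0.779

Basis: 1 mol B initially; let X = conversion of B. Extent ξ = X.
Moles: n_B = 1 − X; n_A = 1 − X; n_D = X.
n_T = Σnᵢ = 2 − X.
Mole fractions y_i = n_i/n_T; Kp = p_D / (p_B p_A) with p_i = y_i·P.
Setting this equal to 3.22 bar^-1 and taking the physical root (0 < X < 1) gives X = 0.779.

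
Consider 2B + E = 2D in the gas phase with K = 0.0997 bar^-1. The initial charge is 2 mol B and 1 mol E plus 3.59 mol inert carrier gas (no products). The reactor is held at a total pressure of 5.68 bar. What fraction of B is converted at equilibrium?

Basis: 2 mol B initially; let X = conversion of B. Extent ξ = X.
At extent ξ: n_B = 2 − 2X; n_E = 1 − X; n_D = 2X; n_I = 3.59 (inert).
Summing: n_T = 6.59 − X.
Mole fractions y_i = n_i/n_T; K = p_D^2 / (p_B^2 p_E) with p_i = y_i·P.
Equating to 0.0997 bar^-1 and solving on 0 < X < 1: X = 0.209.

X = 0.209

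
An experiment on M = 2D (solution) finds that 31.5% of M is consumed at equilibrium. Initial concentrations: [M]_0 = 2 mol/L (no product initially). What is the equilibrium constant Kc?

Kc = 1.16 mol/L

Let X = conversion of M.
Concentrations: [M] = 2 − 2X; [D] = 4X.
At X = 0.315: [M] = 1.37, [D] = 1.26.
Kc = [D]^2 / ([M]) = 1.16 mol/L.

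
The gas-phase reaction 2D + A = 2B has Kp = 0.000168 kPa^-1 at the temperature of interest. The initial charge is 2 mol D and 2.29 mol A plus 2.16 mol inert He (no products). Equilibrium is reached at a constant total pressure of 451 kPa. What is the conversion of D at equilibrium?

Take 2 mol D as basis and let X be its fractional conversion, so ξ = X.
At extent ξ: n_D = 2 − 2X; n_A = 2.29 − X; n_B = 2X; n_I = 2.16 (inert).
Summing: n_T = 6.45 − X.
y_i = n_i/n_T, p_i = y_i·P. Kp = p_B^2 / (p_D^2 p_A).
Setting this equal to 0.000168 kPa^-1 and taking the physical root (0 < X < 1) gives X = 0.138.

X = 0.138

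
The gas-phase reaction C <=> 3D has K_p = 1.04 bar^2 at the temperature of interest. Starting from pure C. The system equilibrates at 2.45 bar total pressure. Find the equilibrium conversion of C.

Let X = conversion of C (basis 1 mol C); extent of reaction ξ = X.
At extent ξ: n_C = 1 − X; n_D = 3X.
n_T = Σnᵢ = 1 + 2X.
Mole fractions y_i = n_i/n_T; K_p = p_D^3 / (p_C) with p_i = y_i·P.
This yields a degree-3 equation in X; solving on (0,1), X = 0.218.

X = 0.218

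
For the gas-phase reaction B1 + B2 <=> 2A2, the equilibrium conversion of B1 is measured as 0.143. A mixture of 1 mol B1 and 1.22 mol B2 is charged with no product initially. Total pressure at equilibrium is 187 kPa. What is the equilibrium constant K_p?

K_p = 0.0886

Basis: 1 mol B1 initially; let X = conversion of B1. Extent ξ = X.
At extent ξ: n_B1 = 1 − X; n_B2 = 1.22 − X; n_A2 = 2X.
n_T stays at 2.22 (no change in mole number).
At X = 0.143: n_B1 = 0.857, n_B2 = 1.08, n_A2 = 0.286, n_T = 2.22.
p_i = (n_i/n_T)·P. K_p = p_A2^2 / (p_B1 p_B2) = 0.0886.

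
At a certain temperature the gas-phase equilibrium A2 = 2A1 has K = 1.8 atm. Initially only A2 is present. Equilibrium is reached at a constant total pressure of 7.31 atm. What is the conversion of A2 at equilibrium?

X = 0.241

Basis: 1 mol A2 initially; let X = conversion of A2. Extent ξ = X.
Moles: n_A2 = 1 − X; n_A1 = 2X.
Total moles n_T = 1 + X.
y_i = n_i/n_T, p_i = y_i·P. K = p_A1^2 / (p_A2).
Setting this equal to 1.8 atm and taking the physical root (0 < X < 1) gives X = 0.241.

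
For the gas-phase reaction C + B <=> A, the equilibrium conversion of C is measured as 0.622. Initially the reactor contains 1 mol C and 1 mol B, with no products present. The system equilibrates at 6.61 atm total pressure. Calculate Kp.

Kp = 0.908 atm^-1

Basis: 1 mol C initially; let X = conversion of C. Extent ξ = X.
Mole table: n_C = 1 − X; n_B = 1 − X; n_A = X.
n_T = Σnᵢ = 2 − X.
At X = 0.622: n_C = 0.378, n_B = 0.378, n_A = 0.622, n_T = 1.38.
p_i = (n_i/n_T)·P. Kp = p_A / (p_C p_B) = 0.908 atm^-1.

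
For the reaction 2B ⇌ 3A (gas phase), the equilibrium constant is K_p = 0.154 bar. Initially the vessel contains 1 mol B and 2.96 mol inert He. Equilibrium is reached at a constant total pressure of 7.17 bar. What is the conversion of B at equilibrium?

Basis: 1 mol B initially; let X = conversion of B. Extent ξ = 0.5X.
Moles: n_B = 1 − X; n_A = 1.5X; n_I = 2.96 (inert).
Summing: n_T = 3.96 + 0.5X.
y_i = n_i/n_T, p_i = y_i·P. K_p = p_A^3 / (p_B^2).
This yields a degree-3 equation in X; solving on (0,1), X = 0.245.

X = 0.245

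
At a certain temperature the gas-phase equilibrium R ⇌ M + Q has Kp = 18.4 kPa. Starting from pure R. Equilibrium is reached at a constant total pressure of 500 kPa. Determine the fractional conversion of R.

X = 0.188

Take 1 mol R as basis and let X be its fractional conversion, so ξ = X.
Mole table: n_R = 1 − X; n_M = X; n_Q = X.
n_T = Σnᵢ = 1 + X.
Mole fractions y_i = n_i/n_T; Kp = p_M p_Q / (p_R) with p_i = y_i·P.
Equating to 18.4 kPa and solving on 0 < X < 1: X = 0.188.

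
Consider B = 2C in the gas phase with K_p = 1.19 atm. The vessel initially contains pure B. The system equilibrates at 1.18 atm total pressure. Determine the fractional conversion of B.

Let X = conversion of B (basis 1 mol B); extent of reaction ξ = X.
Mole table: n_B = 1 − X; n_C = 2X.
Total moles n_T = 1 + X.
With p_i = (n_i/n_T)P, K_p = p_C^2 / (p_B).
Setting this equal to 1.19 atm and taking the physical root (0 < X < 1) gives X = 0.449.

X = 0.449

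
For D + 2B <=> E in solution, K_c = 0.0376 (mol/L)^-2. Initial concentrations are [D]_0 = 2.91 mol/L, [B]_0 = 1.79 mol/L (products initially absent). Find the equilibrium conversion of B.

X = 0.221

Let X = conversion of B; extent ξ = 1.79X/2 mol/L.
Concentrations: [D] = 2.91 − 0.895X; [B] = 1.79 − 1.79X; [E] = 0.895X.
K_c = [E] / ([D] [B]^2).
Solving K_c = 0.0376 for X ∈ (0,1): X = 0.221.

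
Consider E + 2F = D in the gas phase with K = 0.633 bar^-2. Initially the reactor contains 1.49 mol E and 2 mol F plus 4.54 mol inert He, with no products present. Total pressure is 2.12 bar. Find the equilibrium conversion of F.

X = 0.173

Take 2 mol F as basis and let X be its fractional conversion, so ξ = X.
At extent ξ: n_E = 1.49 − X; n_F = 2 − 2X; n_D = X; n_I = 4.54 (inert).
Summing: n_T = 8.03 − 2X.
Mole fractions y_i = n_i/n_T; K = p_D / (p_E p_F^2) with p_i = y_i·P.
Substituting and setting equal to 0.633 bar^-2 gives a polynomial in X; the root in (0,1) is X = 0.173.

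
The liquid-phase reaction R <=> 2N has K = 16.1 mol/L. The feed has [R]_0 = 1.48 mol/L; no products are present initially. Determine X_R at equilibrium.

Let X = conversion of R; extent ξ = 1.48·X mol/L.
Concentrations: [R] = 1.48 − 1.48X; [N] = 2.96X.
K = [N]^2 / ([R]).
Setting equal to 16.1 and solving for X on (0,1) gives X = 0.778.

X = 0.778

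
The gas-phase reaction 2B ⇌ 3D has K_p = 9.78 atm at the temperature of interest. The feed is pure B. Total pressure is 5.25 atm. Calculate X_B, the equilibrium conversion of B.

X = 0.534

Let X = conversion of B (basis 1 mol B); extent of reaction ξ = 0.5X.
Mole table: n_B = 1 − X; n_D = 1.5X.
n_T = Σnᵢ = 1 + 0.5X.
y_i = n_i/n_T, p_i = y_i·P. K_p = p_D^3 / (p_B^2).
Equating to 9.78 atm and solving on 0 < X < 1: X = 0.534.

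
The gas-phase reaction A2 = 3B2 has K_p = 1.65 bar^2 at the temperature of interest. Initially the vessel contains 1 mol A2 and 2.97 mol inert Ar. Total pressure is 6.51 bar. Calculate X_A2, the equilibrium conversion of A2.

X = 0.277

Take 1 mol A2 as basis and let X be its fractional conversion, so ξ = X.
Species balance: n_A2 = 1 − X; n_B2 = 3X; n_I = 2.97 (inert).
Summing: n_T = 3.97 + 2X.
y_i = n_i/n_T, p_i = y_i·P. K_p = p_B2^3 / (p_A2).
Setting this equal to 1.65 bar^2 and taking the physical root (0 < X < 1) gives X = 0.277.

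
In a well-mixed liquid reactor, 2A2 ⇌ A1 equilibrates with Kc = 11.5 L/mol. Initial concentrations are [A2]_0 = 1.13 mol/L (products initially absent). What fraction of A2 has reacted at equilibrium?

X = 0.822

Let X = conversion of A2; extent ξ = 1.13X/2 mol/L.
Concentrations: [A2] = 1.13 − 1.13X; [A1] = 0.565X.
Kc = [A1] / ([A2]^2).
This equals 11.5 at X = 0.822 (the root in 0 < X < 1).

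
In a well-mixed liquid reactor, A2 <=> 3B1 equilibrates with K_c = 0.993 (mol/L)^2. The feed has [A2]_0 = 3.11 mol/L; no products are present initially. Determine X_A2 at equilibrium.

X = 0.148

Let X = conversion of A2; extent ξ = 3.11·X mol/L.
Concentrations: [A2] = 3.11 − 3.11X; [B1] = 9.33X.
K_c = [B1]^3 / ([A2]).
Setting equal to 0.993 and solving for X on (0,1) gives X = 0.148.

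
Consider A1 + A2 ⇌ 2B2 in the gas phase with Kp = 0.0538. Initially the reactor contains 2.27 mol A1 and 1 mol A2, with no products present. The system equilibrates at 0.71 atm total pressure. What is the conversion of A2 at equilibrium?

Basis: 1 mol A2 initially; let X = conversion of A2. Extent ξ = X.
At extent ξ: n_A1 = 2.27 − X; n_A2 = 1 − X; n_B2 = 2X.
n_T stays at 3.27 (no change in mole number).
y_i = n_i/n_T, p_i = y_i·P. Kp = p_B2^2 / (p_A1 p_A2).
Setting this equal to 0.0538 and taking the physical root (0 < X < 1) gives X = 0.155.

X = 0.155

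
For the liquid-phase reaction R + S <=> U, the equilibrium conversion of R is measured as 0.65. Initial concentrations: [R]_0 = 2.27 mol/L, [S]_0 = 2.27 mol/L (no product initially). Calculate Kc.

Kc = 2.34 L/mol

Let X = conversion of R.
Concentrations: [R] = 2.27 − 2.27X; [S] = 2.27 − 2.27X; [U] = 2.27X.
At X = 0.65: [R] = 0.794, [S] = 0.794, [U] = 1.48.
Kc = [U] / ([R] [S]) = 2.34 L/mol.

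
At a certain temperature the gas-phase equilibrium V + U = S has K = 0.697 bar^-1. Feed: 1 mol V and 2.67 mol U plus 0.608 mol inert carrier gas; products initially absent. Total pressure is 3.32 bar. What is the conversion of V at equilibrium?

Let X = conversion of V (basis 1 mol V); extent of reaction ξ = X.
Moles: n_V = 1 − X; n_U = 2.67 − X; n_S = X; n_I = 0.608 (inert).
Summing: n_T = 4.28 − X.
Mole fractions y_i = n_i/n_T; K = p_S / (p_V p_U) with p_i = y_i·P.
This yields a degree-2 equation in X; solving on (0,1), X = 0.567.

X = 0.567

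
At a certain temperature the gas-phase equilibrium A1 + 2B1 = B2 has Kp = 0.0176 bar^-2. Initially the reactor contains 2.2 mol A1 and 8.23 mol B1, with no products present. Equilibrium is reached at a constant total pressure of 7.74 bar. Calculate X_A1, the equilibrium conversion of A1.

Let X = conversion of A1 (basis 2.2 mol A1); extent of reaction ξ = 2.2X.
Mole table: n_A1 = 2.2 − 2.2X; n_B1 = 8.23 − 4.4X; n_B2 = 2.2X.
n_T = Σnᵢ = 10.4 − 4.4X.
With p_i = (n_i/n_T)P, Kp = p_B2 / (p_A1 p_B1^2).
Equating to 0.0176 bar^-2 and solving on 0 < X < 1: X = 0.372.

X = 0.372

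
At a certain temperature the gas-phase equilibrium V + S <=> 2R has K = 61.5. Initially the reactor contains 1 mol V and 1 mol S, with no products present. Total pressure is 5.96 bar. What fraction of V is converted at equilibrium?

X = 0.797

Let X = conversion of V (basis 1 mol V); extent of reaction ξ = X.
At extent ξ: n_V = 1 − X; n_S = 1 − X; n_R = 2X.
n_T stays at 2 (no change in mole number).
With p_i = (n_i/n_T)P, K = p_R^2 / (p_V p_S).
Equating to 61.5 and solving on 0 < X < 1: X = 0.797.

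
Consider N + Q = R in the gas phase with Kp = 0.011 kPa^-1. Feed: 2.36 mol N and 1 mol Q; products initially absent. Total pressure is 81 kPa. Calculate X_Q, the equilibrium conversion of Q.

Basis: 1 mol Q initially; let X = conversion of Q. Extent ξ = X.
Mole table: n_N = 2.36 − X; n_Q = 1 − X; n_R = X.
n_T = Σnᵢ = 3.36 − X.
Mole fractions y_i = n_i/n_T; Kp = p_R / (p_N p_Q) with p_i = y_i·P.
Equating to 0.011 kPa^-1 and solving on 0 < X < 1: X = 0.372.

X = 0.372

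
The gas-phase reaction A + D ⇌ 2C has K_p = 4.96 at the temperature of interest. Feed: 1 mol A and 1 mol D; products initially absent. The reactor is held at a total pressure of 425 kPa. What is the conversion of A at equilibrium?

X = 0.527

Let X = conversion of A (basis 1 mol A); extent of reaction ξ = X.
At extent ξ: n_A = 1 − X; n_D = 1 − X; n_C = 2X.
Since Δν = 0, n_T = 2 throughout.
y_i = n_i/n_T, p_i = y_i·P. K_p = p_C^2 / (p_A p_D).
Setting this equal to 4.96 and taking the physical root (0 < X < 1) gives X = 0.527.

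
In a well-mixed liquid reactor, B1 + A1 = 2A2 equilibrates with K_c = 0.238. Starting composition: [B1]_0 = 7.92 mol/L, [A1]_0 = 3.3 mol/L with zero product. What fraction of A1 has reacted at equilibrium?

Let X = conversion of A1; extent ξ = 3.3·X mol/L.
Concentrations: [B1] = 7.92 − 3.3X; [A1] = 3.3 − 3.3X; [A2] = 6.6X.
K_c = [A2]^2 / ([B1] [A1]).
Solving K_c = 0.238 for X ∈ (0,1): X = 0.297.

X = 0.297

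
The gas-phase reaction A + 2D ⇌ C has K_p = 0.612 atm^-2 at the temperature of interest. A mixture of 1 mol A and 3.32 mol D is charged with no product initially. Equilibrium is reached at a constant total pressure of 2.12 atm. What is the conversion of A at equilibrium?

Basis: 1 mol A initially; let X = conversion of A. Extent ξ = X.
At extent ξ: n_A = 1 − X; n_D = 3.32 − 2X; n_C = X.
Total moles n_T = 4.32 − 2X.
Mole fractions y_i = n_i/n_T; K_p = p_C / (p_A p_D^2) with p_i = y_i·P.
Substituting and setting equal to 0.612 atm^-2 gives a polynomial in X; the root in (0,1) is X = 0.565.

X = 0.565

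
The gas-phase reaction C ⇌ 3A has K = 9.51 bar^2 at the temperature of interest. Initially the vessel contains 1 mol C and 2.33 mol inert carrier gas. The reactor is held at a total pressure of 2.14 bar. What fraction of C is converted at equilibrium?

Let X = conversion of C (basis 1 mol C); extent of reaction ξ = X.
Mole table: n_C = 1 − X; n_A = 3X; n_I = 2.33 (inert).
n_T = Σnᵢ = 3.33 + 2X.
y_i = n_i/n_T, p_i = y_i·P. K = p_A^3 / (p_C).
Setting this equal to 9.51 bar^2 and taking the physical root (0 < X < 1) gives X = 0.758.

X = 0.758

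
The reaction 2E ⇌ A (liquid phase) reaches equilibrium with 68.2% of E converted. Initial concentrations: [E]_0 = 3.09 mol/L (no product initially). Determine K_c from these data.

K_c = 1.09 L/mol

Let X = conversion of E.
Concentrations: [E] = 3.09 − 3.09X; [A] = 1.54X.
At X = 0.682: [E] = 0.983, [A] = 1.05.
K_c = [A] / ([E]^2) = 1.09 L/mol.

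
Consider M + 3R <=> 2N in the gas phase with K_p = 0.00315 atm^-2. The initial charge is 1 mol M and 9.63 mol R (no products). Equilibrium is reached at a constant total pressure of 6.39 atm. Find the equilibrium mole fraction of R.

y_R = 0.863

Let X = conversion of M (basis 1 mol M); extent of reaction ξ = X.
Moles: n_M = 1 − X; n_R = 9.63 − 3X; n_N = 2X.
n_T = Σnᵢ = 10.6 − 2X.
With p_i = (n_i/n_T)P, K_p = p_N^2 / (p_M p_R^3).
Equating to 0.00315 atm^-2 and solving on 0 < X < 1: X = 0.361.
Then n_R = 8.55, n_T = 9.91, so y_R = 0.863.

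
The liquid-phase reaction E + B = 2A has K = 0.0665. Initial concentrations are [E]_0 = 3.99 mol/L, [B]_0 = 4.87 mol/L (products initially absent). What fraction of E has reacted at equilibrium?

Let X = conversion of E; extent ξ = 3.99·X mol/L.
Concentrations: [E] = 3.99 − 3.99X; [B] = 4.87 − 3.99X; [A] = 7.98X.
K = [A]^2 / ([E] [B]).
Setting equal to 0.0665 and solving for X on (0,1) gives X = 0.126.

X = 0.126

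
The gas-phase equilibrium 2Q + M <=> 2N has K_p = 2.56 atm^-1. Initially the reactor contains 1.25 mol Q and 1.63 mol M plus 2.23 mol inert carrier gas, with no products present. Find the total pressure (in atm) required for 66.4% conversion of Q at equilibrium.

Let X = conversion of Q (basis 1.25 mol Q); extent of reaction ξ = 0.625X.
Species balance: n_Q = 1.25 − 1.25X; n_M = 1.63 − 0.625X; n_N = 1.25X; n_I = 2.23 (inert).
Total moles n_T = 5.11 − 0.625X.
K_p = p_N^2 / (p_Q^2 p_M) with p_i = (n_i/n_T)·P.
At X = 0.664: the mole-fraction product g(X) = Π y_i^ν_i = 15.09. Since K_p = g(X)·P^{-1}, P = (g/K_p)^(1/1) = (15.09/2.56)^(1/1) = 5.89 atm.

P = 5.89 atm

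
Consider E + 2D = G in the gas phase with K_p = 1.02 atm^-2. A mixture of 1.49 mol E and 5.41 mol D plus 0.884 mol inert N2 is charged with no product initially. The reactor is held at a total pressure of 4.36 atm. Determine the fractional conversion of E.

X = 0.853

Take 1.49 mol E as basis and let X be its fractional conversion, so ξ = 1.49X.
At extent ξ: n_E = 1.49 − 1.49X; n_D = 5.41 − 2.98X; n_G = 1.49X; n_I = 0.884 (inert).
Total moles n_T = 7.78 − 2.98X.
With p_i = (n_i/n_T)P, K_p = p_G / (p_E p_D^2).
Setting this equal to 1.02 atm^-2 and taking the physical root (0 < X < 1) gives X = 0.853.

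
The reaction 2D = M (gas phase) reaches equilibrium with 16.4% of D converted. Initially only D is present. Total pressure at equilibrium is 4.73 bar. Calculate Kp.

Basis: 1 mol D initially; let X = conversion of D. Extent ξ = 0.5X.
Moles: n_D = 1 − X; n_M = 0.5X.
Summing: n_T = 1 − 0.5X.
At X = 0.164: n_D = 0.836, n_M = 0.082, n_T = 0.918.
p_i = (n_i/n_T)·P. Kp = p_M / (p_D^2) = 0.0228 bar^-1.

Kp = 0.0228 bar^-1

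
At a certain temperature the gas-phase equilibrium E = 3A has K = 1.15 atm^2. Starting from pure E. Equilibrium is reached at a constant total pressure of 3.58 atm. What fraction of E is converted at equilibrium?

X = 0.171

Basis: 1 mol E initially; let X = conversion of E. Extent ξ = X.
At extent ξ: n_E = 1 − X; n_A = 3X.
Summing: n_T = 1 + 2X.
With p_i = (n_i/n_T)P, K = p_A^3 / (p_E).
Equating to 1.15 atm^2 and solving on 0 < X < 1: X = 0.171.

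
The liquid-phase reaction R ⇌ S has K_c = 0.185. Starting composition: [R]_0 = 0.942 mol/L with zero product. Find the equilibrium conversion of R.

X = 0.156

Let X = conversion of R; extent ξ = 0.942·X mol/L.
Concentrations: [R] = 0.942 − 0.942X; [S] = 0.942X.
K_c = [S] / ([R]).
Equating to 0.185: the physical root is X = 0.156.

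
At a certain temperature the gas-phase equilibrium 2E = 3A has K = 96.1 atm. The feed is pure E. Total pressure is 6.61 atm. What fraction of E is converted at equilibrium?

X = 0.739

Basis: 1 mol E initially; let X = conversion of E. Extent ξ = 0.5X.
Mole table: n_E = 1 − X; n_A = 1.5X.
n_T = Σnᵢ = 1 + 0.5X.
Mole fractions y_i = n_i/n_T; K = p_A^3 / (p_E^2) with p_i = y_i·P.
Substituting and setting equal to 96.1 atm gives a polynomial in X; the root in (0,1) is X = 0.739.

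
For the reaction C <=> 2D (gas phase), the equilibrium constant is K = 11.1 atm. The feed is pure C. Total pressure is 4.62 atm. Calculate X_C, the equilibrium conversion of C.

X = 0.613

Let X = conversion of C (basis 1 mol C); extent of reaction ξ = X.
At extent ξ: n_C = 1 − X; n_D = 2X.
n_T = Σnᵢ = 1 + X.
Mole fractions y_i = n_i/n_T; K = p_D^2 / (p_C) with p_i = y_i·P.
Substituting and setting equal to 11.1 atm gives a polynomial in X; the root in (0,1) is X = 0.613.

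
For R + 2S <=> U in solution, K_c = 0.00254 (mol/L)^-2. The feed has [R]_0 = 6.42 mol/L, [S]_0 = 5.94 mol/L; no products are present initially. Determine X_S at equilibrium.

Let X = conversion of S; extent ξ = 5.94X/2 mol/L.
Concentrations: [R] = 6.42 − 2.97X; [S] = 5.94 − 5.94X; [U] = 2.97X.
K_c = [U] / ([R] [S]^2).
Setting equal to 0.00254 and solving for X on (0,1) gives X = 0.136.

X = 0.136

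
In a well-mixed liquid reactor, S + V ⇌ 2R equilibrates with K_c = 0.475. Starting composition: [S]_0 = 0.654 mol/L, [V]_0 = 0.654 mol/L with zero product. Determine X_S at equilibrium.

X = 0.256

Let X = conversion of S; extent ξ = 0.654·X mol/L.
Concentrations: [S] = 0.654 − 0.654X; [V] = 0.654 − 0.654X; [R] = 1.31X.
K_c = [R]^2 / ([S] [V]).
This equals 0.475 at X = 0.256 (the root in 0 < X < 1).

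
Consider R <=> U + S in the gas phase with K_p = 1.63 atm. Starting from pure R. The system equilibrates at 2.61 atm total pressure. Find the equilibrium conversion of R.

Take 1 mol R as basis and let X be its fractional conversion, so ξ = X.
At extent ξ: n_R = 1 − X; n_U = X; n_S = X.
Summing: n_T = 1 + X.
With p_i = (n_i/n_T)P, K_p = p_U p_S / (p_R).
Substituting and setting equal to 1.63 atm gives a polynomial in X; the root in (0,1) is X = 0.620.

X = 0.620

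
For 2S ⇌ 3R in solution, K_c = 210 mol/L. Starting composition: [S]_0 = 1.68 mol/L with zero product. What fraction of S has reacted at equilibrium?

Let X = conversion of S; extent ξ = 1.68X/2 mol/L.
Concentrations: [S] = 1.68 − 1.68X; [R] = 2.52X.
K_c = [R]^3 / ([S]^2).
Equating to 210 mol/L: the physical root is X = 0.867.

X = 0.867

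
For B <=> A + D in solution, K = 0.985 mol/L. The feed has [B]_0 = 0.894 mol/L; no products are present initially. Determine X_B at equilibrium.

X = 0.635

Let X = conversion of B; extent ξ = 0.894·X mol/L.
Concentrations: [B] = 0.894 − 0.894X; [A] = 0.894X; [D] = 0.894X.
K = [A] [D] / ([B]).
Solving K = 0.985 for X ∈ (0,1): X = 0.635.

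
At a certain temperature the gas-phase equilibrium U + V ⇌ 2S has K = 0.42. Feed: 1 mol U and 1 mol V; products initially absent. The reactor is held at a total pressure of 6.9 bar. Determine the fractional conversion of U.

X = 0.245

Take 1 mol U as basis and let X be its fractional conversion, so ξ = X.
At extent ξ: n_U = 1 − X; n_V = 1 − X; n_S = 2X.
Total moles n_T = 2 (Δν = 0, constant).
Mole fractions y_i = n_i/n_T; K = p_S^2 / (p_U p_V) with p_i = y_i·P.
Setting this equal to 0.42 and taking the physical root (0 < X < 1) gives X = 0.245.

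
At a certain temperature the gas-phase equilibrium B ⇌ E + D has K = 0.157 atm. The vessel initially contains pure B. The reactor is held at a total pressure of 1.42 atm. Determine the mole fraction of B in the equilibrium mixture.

y_B = 0.520

Take 1 mol B as basis and let X be its fractional conversion, so ξ = X.
Moles: n_B = 1 − X; n_E = X; n_D = X.
Summing: n_T = 1 + X.
Mole fractions y_i = n_i/n_T; K = p_E p_D / (p_B) with p_i = y_i·P.
Setting this equal to 0.157 atm and taking the physical root (0 < X < 1) gives X = 0.316.
Then n_B = 0.684, n_T = 1.32, so y_B = 0.520.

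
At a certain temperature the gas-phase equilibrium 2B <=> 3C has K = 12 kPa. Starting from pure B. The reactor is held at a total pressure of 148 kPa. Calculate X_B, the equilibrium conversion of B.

X = 0.248

Basis: 1 mol B initially; let X = conversion of B. Extent ξ = 0.5X.
Species balance: n_B = 1 − X; n_C = 1.5X.
Summing: n_T = 1 + 0.5X.
With p_i = (n_i/n_T)P, K = p_C^3 / (p_B^2).
Substituting and setting equal to 12 kPa gives a polynomial in X; the root in (0,1) is X = 0.248.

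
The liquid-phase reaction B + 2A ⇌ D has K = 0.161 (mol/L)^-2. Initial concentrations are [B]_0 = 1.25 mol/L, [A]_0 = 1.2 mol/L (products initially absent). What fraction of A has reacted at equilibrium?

X = 0.244

Let X = conversion of A; extent ξ = 1.2X/2 mol/L.
Concentrations: [B] = 1.25 − 0.6X; [A] = 1.2 − 1.2X; [D] = 0.6X.
K = [D] / ([B] [A]^2).
Solving K = 0.161 for X ∈ (0,1): X = 0.244.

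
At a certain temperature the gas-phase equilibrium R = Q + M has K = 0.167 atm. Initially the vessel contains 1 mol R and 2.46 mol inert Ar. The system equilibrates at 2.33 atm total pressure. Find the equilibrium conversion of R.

X = 0.406

Take 1 mol R as basis and let X be its fractional conversion, so ξ = X.
Species balance: n_R = 1 − X; n_Q = X; n_M = X; n_I = 2.46 (inert).
n_T = Σnᵢ = 3.46 + X.
y_i = n_i/n_T, p_i = y_i·P. K = p_Q p_M / (p_R).
Substituting and setting equal to 0.167 atm gives a polynomial in X; the root in (0,1) is X = 0.406.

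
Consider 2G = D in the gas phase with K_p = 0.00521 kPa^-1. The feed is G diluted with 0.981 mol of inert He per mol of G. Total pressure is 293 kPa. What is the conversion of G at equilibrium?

Take 1 mol G as basis and let X be its fractional conversion, so ξ = 0.5X.
Species balance: n_G = 1 − X; n_D = 0.5X; n_I = 0.981 (inert).
Total moles n_T = 1.98 − 0.5X.
Mole fractions y_i = n_i/n_T; K_p = p_D / (p_G^2) with p_i = y_i·P.
Setting this equal to 0.00521 kPa^-1 and taking the physical root (0 < X < 1) gives X = 0.478.

X = 0.478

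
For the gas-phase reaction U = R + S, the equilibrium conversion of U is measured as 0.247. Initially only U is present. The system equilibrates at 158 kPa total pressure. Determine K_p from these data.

K_p = 10.3 kPa

Take 1 mol U as basis and let X be its fractional conversion, so ξ = X.
At extent ξ: n_U = 1 − X; n_R = X; n_S = X.
Summing: n_T = 1 + X.
At X = 0.247: n_U = 0.753, n_R = 0.247, n_S = 0.247, n_T = 1.25.
p_i = (n_i/n_T)·P. K_p = p_R p_S / (p_U) = 10.3 kPa.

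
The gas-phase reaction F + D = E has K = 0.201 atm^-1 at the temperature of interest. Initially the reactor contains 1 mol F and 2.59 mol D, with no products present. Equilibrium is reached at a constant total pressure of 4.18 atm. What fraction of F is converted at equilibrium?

Let X = conversion of F (basis 1 mol F); extent of reaction ξ = X.
Mole table: n_F = 1 − X; n_D = 2.59 − X; n_E = X.
Summing: n_T = 3.59 − X.
Mole fractions y_i = n_i/n_T; K = p_E / (p_F p_D) with p_i = y_i·P.
Substituting and setting equal to 0.201 atm^-1 gives a polynomial in X; the root in (0,1) is X = 0.367.

X = 0.367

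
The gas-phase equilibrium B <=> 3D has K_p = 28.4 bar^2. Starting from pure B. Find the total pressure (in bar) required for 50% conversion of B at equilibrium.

P = 4.1 bar

Take 1 mol B as basis and let X be its fractional conversion, so ξ = X.
Species balance: n_B = 1 − X; n_D = 3X.
n_T = Σnᵢ = 1 + 2X.
K_p = p_D^3 / (p_B) with p_i = (n_i/n_T)·P.
At X = 0.5: the mole-fraction product g(X) = Π y_i^ν_i = 1.688. Since K_p = g(X)·P^{2}, P = (K_p/g)^(1/2) = (28.4/1.688)^(1/2) = 4.1 bar.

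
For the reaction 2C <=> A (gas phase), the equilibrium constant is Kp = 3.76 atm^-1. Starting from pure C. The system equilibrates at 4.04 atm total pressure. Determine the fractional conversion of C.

Basis: 1 mol C initially; let X = conversion of C. Extent ξ = 0.5X.
Mole table: n_C = 1 − X; n_A = 0.5X.
n_T = Σnᵢ = 1 − 0.5X.
With p_i = (n_i/n_T)P, Kp = p_A / (p_C^2).
Equating to 3.76 atm^-1 and solving on 0 < X < 1: X = 0.873.

X = 0.873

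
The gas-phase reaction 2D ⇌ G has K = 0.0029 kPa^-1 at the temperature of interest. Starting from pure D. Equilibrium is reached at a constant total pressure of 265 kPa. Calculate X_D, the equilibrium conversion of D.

Take 1 mol D as basis and let X be its fractional conversion, so ξ = 0.5X.
Species balance: n_D = 1 − X; n_G = 0.5X.
Summing: n_T = 1 − 0.5X.
y_i = n_i/n_T, p_i = y_i·P. K = p_G / (p_D^2).
Substituting and setting equal to 0.0029 kPa^-1 gives a polynomial in X; the root in (0,1) is X = 0.505.

X = 0.505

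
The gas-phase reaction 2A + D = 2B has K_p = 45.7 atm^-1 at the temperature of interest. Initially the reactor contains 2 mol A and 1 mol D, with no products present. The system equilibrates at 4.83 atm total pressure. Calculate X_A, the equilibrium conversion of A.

X = 0.813

Let X = conversion of A (basis 2 mol A); extent of reaction ξ = X.
Species balance: n_A = 2 − 2X; n_D = 1 − X; n_B = 2X.
Total moles n_T = 3 − X.
y_i = n_i/n_T, p_i = y_i·P. K_p = p_B^2 / (p_A^2 p_D).
Substituting and setting equal to 45.7 atm^-1 gives a polynomial in X; the root in (0,1) is X = 0.813.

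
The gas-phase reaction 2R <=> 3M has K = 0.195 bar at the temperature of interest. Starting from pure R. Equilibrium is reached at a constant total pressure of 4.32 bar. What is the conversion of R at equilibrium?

X = 0.210

Let X = conversion of R (basis 1 mol R); extent of reaction ξ = 0.5X.
At extent ξ: n_R = 1 − X; n_M = 1.5X.
Summing: n_T = 1 + 0.5X.
With p_i = (n_i/n_T)P, K = p_M^3 / (p_R^2).
This yields a degree-3 equation in X; solving on (0,1), X = 0.210.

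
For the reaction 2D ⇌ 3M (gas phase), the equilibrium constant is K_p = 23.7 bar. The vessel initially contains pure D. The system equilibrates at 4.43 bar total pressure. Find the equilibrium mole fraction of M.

y_M = 0.730

Basis: 1 mol D initially; let X = conversion of D. Extent ξ = 0.5X.
At extent ξ: n_D = 1 − X; n_M = 1.5X.
n_T = Σnᵢ = 1 + 0.5X.
y_i = n_i/n_T, p_i = y_i·P. K_p = p_M^3 / (p_D^2).
Equating to 23.7 bar and solving on 0 < X < 1: X = 0.643.
Then n_M = 0.965, n_T = 1.32, so y_M = 0.730.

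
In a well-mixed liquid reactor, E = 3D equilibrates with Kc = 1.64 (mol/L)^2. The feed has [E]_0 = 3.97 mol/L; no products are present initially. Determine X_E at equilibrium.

X = 0.149

Let X = conversion of E; extent ξ = 3.97·X mol/L.
Concentrations: [E] = 3.97 − 3.97X; [D] = 11.9X.
Kc = [D]^3 / ([E]).
This equals 1.64 at X = 0.149 (the root in 0 < X < 1).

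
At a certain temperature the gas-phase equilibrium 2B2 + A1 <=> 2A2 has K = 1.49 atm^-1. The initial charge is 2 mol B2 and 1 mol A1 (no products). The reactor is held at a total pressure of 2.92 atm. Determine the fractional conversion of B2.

X = 0.485

Basis: 2 mol B2 initially; let X = conversion of B2. Extent ξ = X.
Mole table: n_B2 = 2 − 2X; n_A1 = 1 − X; n_A2 = 2X.
Total moles n_T = 3 − X.
Mole fractions y_i = n_i/n_T; K = p_A2^2 / (p_B2^2 p_A1) with p_i = y_i·P.
Substituting and setting equal to 1.49 atm^-1 gives a polynomial in X; the root in (0,1) is X = 0.485.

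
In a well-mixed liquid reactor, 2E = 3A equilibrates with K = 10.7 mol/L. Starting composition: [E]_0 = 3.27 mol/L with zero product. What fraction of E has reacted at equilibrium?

X = 0.567

Let X = conversion of E; extent ξ = 3.27X/2 mol/L.
Concentrations: [E] = 3.27 − 3.27X; [A] = 4.91X.
K = [A]^3 / ([E]^2).
Setting equal to 10.7 and solving for X on (0,1) gives X = 0.567.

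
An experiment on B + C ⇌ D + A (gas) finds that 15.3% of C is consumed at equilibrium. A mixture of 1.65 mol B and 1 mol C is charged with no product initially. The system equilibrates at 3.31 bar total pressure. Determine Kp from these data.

Kp = 0.0185

Let X = conversion of C (basis 1 mol C); extent of reaction ξ = X.
At extent ξ: n_B = 1.65 − X; n_C = 1 − X; n_D = X; n_A = X.
Since Δν = 0, n_T = 2.65 throughout.
At X = 0.153: n_B = 1.5, n_C = 0.847, n_D = 0.153, n_A = 0.153, n_T = 2.65.
p_i = (n_i/n_T)·P. Kp = p_D p_A / (p_B p_C) = 0.0185.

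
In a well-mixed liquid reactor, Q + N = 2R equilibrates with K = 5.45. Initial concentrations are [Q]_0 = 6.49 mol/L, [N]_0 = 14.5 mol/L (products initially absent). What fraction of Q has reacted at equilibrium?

Let X = conversion of Q; extent ξ = 6.49·X mol/L.
Concentrations: [Q] = 6.49 − 6.49X; [N] = 14.5 − 6.49X; [R] = 13X.
K = [R]^2 / ([Q] [N]).
Setting equal to 5.45 and solving for X on (0,1) gives X = 0.735.

X = 0.735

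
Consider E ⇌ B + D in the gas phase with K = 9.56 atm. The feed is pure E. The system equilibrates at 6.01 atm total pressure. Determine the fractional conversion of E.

X = 0.784

Take 1 mol E as basis and let X be its fractional conversion, so ξ = X.
Moles: n_E = 1 − X; n_B = X; n_D = X.
Total moles n_T = 1 + X.
Mole fractions y_i = n_i/n_T; K = p_B p_D / (p_E) with p_i = y_i·P.
Setting this equal to 9.56 atm and taking the physical root (0 < X < 1) gives X = 0.784.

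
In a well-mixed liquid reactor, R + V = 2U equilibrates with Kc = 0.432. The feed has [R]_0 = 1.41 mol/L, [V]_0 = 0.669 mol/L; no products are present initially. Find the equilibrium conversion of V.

X = 0.351

Let X = conversion of V; extent ξ = 0.669·X mol/L.
Concentrations: [R] = 1.41 − 0.669X; [V] = 0.669 − 0.669X; [U] = 1.34X.
Kc = [U]^2 / ([R] [V]).
This equals 0.432 at X = 0.351 (the root in 0 < X < 1).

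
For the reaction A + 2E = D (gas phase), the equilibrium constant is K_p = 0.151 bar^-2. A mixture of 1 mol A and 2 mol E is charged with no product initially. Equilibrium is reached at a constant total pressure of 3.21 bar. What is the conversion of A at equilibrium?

Basis: 1 mol A initially; let X = conversion of A. Extent ξ = X.
Moles: n_A = 1 − X; n_E = 2 − 2X; n_D = X.
Total moles n_T = 3 − 2X.
With p_i = (n_i/n_T)P, K_p = p_D / (p_A p_E^2).
Equating to 0.151 bar^-2 and solving on 0 < X < 1: X = 0.336.

X = 0.336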